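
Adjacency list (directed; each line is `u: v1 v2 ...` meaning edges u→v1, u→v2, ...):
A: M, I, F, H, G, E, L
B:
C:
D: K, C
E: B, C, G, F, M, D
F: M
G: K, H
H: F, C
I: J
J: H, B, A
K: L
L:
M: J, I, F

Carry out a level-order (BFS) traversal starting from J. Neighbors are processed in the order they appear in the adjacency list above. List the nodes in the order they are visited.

Visit J; enqueue H, B, A → queue [H, B, A]
Visit H; enqueue F, C → queue [B, A, F, C]
Visit B → queue [A, F, C]
Visit A; enqueue M, I, G, E, L → queue [F, C, M, I, G, E, L]
Visit F → queue [C, M, I, G, E, L]
Visit C → queue [M, I, G, E, L]
Visit M → queue [I, G, E, L]
Visit I → queue [G, E, L]
Visit G; enqueue K → queue [E, L, K]
Visit E; enqueue D → queue [L, K, D]
Visit L → queue [K, D]
Visit K → queue [D]
Visit D → queue []

J H B A F C M I G E L K D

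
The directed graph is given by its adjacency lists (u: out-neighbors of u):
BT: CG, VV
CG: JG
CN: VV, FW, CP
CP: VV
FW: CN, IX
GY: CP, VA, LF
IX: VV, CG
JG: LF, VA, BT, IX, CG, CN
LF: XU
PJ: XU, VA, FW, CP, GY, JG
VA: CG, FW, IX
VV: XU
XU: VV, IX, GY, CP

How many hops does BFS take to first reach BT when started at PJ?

2

Level 0: PJ
Level 1: CP, FW, GY, JG, VA, XU
Level 2: BT, CG, CN, IX, LF, VV
BT first appears at level 2.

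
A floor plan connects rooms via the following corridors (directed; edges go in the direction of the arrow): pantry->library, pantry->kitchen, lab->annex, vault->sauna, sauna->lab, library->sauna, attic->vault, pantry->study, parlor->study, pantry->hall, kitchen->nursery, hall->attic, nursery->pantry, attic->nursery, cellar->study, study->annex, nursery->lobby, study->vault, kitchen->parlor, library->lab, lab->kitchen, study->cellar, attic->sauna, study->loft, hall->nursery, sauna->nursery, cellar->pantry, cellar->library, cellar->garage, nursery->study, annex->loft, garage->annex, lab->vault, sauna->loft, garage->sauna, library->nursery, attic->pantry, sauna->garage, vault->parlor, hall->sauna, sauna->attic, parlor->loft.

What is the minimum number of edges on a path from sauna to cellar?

3

Level 0: sauna
Level 1: attic, garage, lab, loft, nursery
Level 2: annex, kitchen, lobby, pantry, study, vault
Level 3: cellar, hall, library, parlor
cellar first appears at level 3.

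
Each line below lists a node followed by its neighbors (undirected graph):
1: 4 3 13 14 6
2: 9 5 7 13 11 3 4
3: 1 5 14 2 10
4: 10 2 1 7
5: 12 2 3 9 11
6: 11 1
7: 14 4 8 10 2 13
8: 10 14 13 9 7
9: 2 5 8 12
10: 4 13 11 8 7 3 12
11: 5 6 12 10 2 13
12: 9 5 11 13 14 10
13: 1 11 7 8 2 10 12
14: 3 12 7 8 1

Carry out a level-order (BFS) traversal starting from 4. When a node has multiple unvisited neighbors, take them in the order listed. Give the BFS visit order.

4 → 10 → 2 → 1 → 7 → 13 → 11 → 8 → 3 → 12 → 9 → 5 → 14 → 6

Visit 4; enqueue 10, 2, 1, 7 → queue [10, 2, 1, 7]
Visit 10; enqueue 13, 11, 8, 3, 12 → queue [2, 1, 7, 13, 11, 8, 3, 12]
Visit 2; enqueue 9, 5 → queue [1, 7, 13, 11, 8, 3, 12, 9, 5]
Visit 1; enqueue 14, 6 → queue [7, 13, 11, 8, 3, 12, 9, 5, 14, 6]
Visit 7 → queue [13, 11, 8, 3, 12, 9, 5, 14, 6]
Visit 13 → queue [11, 8, 3, 12, 9, 5, 14, 6]
Visit 11 → queue [8, 3, 12, 9, 5, 14, 6]
Visit 8 → queue [3, 12, 9, 5, 14, 6]
Visit 3 → queue [12, 9, 5, 14, 6]
Visit 12 → queue [9, 5, 14, 6]
Visit 9 → queue [5, 14, 6]
Visit 5 → queue [14, 6]
Visit 14 → queue [6]
Visit 6 → queue []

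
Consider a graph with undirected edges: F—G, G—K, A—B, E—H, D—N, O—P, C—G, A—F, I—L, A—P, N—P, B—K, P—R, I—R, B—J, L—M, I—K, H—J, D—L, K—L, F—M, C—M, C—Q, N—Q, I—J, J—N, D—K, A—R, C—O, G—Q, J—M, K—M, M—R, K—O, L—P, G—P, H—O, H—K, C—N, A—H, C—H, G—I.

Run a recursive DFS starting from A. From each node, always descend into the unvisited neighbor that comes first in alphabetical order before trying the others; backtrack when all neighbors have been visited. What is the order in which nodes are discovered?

Visit A
A → B
B → J
J → H
H → C
C → G
G → F
F → M
M → K
K → D
D → L
L → I
I → R
R → P
P → N
N → Q
P → O
H → E

A → B → J → H → C → G → F → M → K → D → L → I → R → P → N → Q → O → E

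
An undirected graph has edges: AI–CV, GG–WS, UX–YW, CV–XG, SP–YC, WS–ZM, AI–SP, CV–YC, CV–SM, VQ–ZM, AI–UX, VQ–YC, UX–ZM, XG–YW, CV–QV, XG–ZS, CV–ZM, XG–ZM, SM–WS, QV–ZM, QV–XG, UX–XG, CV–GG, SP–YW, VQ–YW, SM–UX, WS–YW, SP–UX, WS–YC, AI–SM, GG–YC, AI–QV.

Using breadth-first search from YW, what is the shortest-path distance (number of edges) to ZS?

Level 0: YW
Level 1: SP, UX, VQ, WS, XG
Level 2: AI, CV, GG, QV, SM, YC, ZM, ZS
ZS first appears at level 2.

2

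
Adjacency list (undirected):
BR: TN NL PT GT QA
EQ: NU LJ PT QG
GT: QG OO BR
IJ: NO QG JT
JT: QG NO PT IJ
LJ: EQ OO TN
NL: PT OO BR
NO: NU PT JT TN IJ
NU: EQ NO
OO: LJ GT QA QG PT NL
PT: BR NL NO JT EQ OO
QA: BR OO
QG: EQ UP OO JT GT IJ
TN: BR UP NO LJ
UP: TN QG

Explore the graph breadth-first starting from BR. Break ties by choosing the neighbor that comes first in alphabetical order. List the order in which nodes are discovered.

Visit BR; enqueue GT, NL, PT, QA, TN → queue [GT, NL, PT, QA, TN]
Visit GT; enqueue OO, QG → queue [NL, PT, QA, TN, OO, QG]
Visit NL → queue [PT, QA, TN, OO, QG]
Visit PT; enqueue EQ, JT, NO → queue [QA, TN, OO, QG, EQ, JT, NO]
Visit QA → queue [TN, OO, QG, EQ, JT, NO]
Visit TN; enqueue LJ, UP → queue [OO, QG, EQ, JT, NO, LJ, UP]
Visit OO → queue [QG, EQ, JT, NO, LJ, UP]
Visit QG; enqueue IJ → queue [EQ, JT, NO, LJ, UP, IJ]
Visit EQ; enqueue NU → queue [JT, NO, LJ, UP, IJ, NU]
Visit JT → queue [NO, LJ, UP, IJ, NU]
Visit NO → queue [LJ, UP, IJ, NU]
Visit LJ → queue [UP, IJ, NU]
Visit UP → queue [IJ, NU]
Visit IJ → queue [NU]
Visit NU → queue []

BR, GT, NL, PT, QA, TN, OO, QG, EQ, JT, NO, LJ, UP, IJ, NU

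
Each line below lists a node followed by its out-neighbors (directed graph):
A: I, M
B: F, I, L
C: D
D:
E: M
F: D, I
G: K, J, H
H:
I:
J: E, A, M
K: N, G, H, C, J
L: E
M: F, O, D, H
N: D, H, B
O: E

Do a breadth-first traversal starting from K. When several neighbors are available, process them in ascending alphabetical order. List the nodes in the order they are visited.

Visit K; enqueue C, G, H, J, N → queue [C, G, H, J, N]
Visit C; enqueue D → queue [G, H, J, N, D]
Visit G → queue [H, J, N, D]
Visit H → queue [J, N, D]
Visit J; enqueue A, E, M → queue [N, D, A, E, M]
Visit N; enqueue B → queue [D, A, E, M, B]
Visit D → queue [A, E, M, B]
Visit A; enqueue I → queue [E, M, B, I]
Visit E → queue [M, B, I]
Visit M; enqueue F, O → queue [B, I, F, O]
Visit B; enqueue L → queue [I, F, O, L]
Visit I → queue [F, O, L]
Visit F → queue [O, L]
Visit O → queue [L]
Visit L → queue []

K, C, G, H, J, N, D, A, E, M, B, I, F, O, L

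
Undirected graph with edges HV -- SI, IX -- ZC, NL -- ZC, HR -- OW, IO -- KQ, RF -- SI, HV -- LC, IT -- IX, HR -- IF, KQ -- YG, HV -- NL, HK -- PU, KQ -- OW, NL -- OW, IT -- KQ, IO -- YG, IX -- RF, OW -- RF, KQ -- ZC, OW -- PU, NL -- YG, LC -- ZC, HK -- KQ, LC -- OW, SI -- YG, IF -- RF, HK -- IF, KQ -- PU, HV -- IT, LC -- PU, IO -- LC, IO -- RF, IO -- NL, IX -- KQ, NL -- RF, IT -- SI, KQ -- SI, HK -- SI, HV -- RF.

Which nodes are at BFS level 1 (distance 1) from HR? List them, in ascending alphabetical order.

IF, OW

Level 0: HR
Level 1: IF, OW
Level 2: HK, KQ, LC, NL, PU, RF
Level 3: HV, IO, IT, IX, SI, YG, ZC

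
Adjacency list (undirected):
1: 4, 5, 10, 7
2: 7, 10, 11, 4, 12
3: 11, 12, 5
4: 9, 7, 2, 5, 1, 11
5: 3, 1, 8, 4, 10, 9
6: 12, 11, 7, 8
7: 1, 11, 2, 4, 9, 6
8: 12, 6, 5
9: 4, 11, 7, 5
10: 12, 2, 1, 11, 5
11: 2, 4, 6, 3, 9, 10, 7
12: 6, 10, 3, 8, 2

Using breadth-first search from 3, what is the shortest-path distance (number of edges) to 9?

Level 0: 3
Level 1: 5, 11, 12
Level 2: 1, 2, 4, 6, 7, 8, 9, 10
9 first appears at level 2.

2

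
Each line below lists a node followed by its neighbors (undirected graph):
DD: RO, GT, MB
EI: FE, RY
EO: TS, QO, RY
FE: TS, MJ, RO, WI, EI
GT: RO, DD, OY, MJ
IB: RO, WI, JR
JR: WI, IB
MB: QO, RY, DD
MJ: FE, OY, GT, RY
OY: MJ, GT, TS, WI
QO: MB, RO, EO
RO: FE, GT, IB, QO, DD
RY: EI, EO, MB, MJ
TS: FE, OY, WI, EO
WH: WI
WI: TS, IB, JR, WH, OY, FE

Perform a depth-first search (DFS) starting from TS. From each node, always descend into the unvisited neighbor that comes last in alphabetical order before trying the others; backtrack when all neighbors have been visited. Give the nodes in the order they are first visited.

TS -> WI -> WH -> OY -> MJ -> RY -> MB -> QO -> RO -> IB -> JR -> GT -> DD -> FE -> EI -> EO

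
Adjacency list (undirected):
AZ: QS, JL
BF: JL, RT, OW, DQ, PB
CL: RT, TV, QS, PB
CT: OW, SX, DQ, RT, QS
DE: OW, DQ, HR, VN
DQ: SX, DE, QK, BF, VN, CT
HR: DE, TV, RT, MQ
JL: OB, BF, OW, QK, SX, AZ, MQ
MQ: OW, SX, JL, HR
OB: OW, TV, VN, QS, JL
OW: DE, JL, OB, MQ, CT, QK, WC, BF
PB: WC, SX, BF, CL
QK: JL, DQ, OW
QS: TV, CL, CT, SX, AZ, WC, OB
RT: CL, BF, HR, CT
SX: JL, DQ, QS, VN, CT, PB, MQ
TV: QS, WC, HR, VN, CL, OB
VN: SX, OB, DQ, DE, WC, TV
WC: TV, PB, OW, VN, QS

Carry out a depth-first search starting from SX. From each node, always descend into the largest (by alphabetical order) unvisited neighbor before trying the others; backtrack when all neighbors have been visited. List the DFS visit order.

SX -> VN -> WC -> TV -> QS -> OB -> OW -> QK -> JL -> MQ -> HR -> RT -> CT -> DQ -> DE -> BF -> PB -> CL -> AZ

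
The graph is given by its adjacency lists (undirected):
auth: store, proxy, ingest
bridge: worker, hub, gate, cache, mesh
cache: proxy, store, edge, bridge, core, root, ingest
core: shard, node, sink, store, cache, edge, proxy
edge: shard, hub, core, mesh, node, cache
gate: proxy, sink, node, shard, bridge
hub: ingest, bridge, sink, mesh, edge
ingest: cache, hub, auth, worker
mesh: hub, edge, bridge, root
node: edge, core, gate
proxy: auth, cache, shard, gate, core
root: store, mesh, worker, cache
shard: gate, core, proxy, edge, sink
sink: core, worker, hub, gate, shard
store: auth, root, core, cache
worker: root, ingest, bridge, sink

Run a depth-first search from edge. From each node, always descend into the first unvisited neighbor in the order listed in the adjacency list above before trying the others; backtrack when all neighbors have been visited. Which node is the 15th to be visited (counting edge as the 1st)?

core

Visit edge
edge → shard
shard → gate
gate → proxy
proxy → auth
auth → store
store → root
root → mesh
mesh → hub
hub → ingest
ingest → cache
cache → bridge
bridge → worker
worker → sink
sink → core
core → node

Visit order: edge, shard, gate, proxy, auth, store, root, mesh, hub, ingest, cache, bridge, worker, sink, core, node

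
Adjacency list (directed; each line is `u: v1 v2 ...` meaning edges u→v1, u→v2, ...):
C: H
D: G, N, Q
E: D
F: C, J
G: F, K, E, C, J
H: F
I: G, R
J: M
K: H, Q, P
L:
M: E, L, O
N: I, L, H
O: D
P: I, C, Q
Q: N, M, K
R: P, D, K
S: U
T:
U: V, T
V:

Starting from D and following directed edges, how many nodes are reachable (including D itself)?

16

BFS from D visits: D, G, N, Q, F, K, E, C, J, I, L, H, M, P, R, O
Reachable nodes: 16 of 20 total.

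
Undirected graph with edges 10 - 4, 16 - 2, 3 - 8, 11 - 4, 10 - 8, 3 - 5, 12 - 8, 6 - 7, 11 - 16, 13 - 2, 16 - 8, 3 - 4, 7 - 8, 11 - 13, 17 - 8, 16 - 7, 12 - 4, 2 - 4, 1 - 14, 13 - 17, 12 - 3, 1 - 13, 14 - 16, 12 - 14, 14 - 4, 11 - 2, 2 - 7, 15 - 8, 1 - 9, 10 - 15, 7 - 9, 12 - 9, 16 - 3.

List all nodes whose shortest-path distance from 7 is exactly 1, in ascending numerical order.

Level 0: 7
Level 1: 2, 6, 8, 9, 16
Level 2: 1, 3, 4, 10, 11, 12, 13, 14, 15, 17
Level 3: 5

2, 6, 8, 9, 16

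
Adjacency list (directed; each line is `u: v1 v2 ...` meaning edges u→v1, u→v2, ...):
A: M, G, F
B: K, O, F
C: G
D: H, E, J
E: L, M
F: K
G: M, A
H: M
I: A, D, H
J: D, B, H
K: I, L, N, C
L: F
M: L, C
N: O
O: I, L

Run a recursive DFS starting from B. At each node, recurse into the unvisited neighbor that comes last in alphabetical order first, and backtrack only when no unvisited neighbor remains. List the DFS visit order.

Visit B
B → O
O → L
L → F
F → K
K → N
K → I
I → H
H → M
M → C
C → G
G → A
I → D
D → J
D → E

B O L F K N I H M C G A D J E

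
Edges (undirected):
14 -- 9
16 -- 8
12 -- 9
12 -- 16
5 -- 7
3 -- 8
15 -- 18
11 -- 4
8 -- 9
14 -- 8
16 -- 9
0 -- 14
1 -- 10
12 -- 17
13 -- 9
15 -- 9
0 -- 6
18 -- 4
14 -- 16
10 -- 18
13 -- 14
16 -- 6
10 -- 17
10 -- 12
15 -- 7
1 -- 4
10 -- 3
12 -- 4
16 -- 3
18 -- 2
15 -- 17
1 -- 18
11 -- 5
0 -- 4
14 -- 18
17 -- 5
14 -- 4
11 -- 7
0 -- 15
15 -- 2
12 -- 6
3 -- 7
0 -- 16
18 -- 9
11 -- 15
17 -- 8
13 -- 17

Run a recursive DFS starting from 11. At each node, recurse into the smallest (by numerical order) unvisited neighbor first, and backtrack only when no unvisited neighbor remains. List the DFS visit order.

11 4 0 6 12 9 8 3 7 5 17 10 1 18 2 15 14 13 16

Visit 11
11 → 4
4 → 0
0 → 6
6 → 12
12 → 9
9 → 8
8 → 3
3 → 7
7 → 5
5 → 17
17 → 10
10 → 1
1 → 18
18 → 2
2 → 15
18 → 14
14 → 13
14 → 16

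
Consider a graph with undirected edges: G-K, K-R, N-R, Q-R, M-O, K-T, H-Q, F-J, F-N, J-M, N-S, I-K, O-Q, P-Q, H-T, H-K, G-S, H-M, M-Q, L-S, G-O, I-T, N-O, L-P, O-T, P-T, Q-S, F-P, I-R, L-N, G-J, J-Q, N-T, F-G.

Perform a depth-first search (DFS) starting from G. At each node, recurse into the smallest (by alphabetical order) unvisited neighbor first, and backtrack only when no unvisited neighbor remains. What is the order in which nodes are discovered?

G -> F -> J -> M -> H -> K -> I -> R -> N -> L -> P -> Q -> O -> T -> S

Visit G
G → F
F → J
J → M
M → H
H → K
K → I
I → R
R → N
N → L
L → P
P → Q
Q → O
O → T
Q → S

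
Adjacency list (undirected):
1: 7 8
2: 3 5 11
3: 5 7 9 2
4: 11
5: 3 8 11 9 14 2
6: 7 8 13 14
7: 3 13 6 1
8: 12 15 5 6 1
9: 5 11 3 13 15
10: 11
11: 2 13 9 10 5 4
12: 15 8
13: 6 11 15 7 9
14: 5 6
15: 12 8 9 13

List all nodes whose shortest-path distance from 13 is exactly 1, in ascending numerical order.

Level 0: 13
Level 1: 6, 7, 9, 11, 15
Level 2: 1, 2, 3, 4, 5, 8, 10, 12, 14

6, 7, 9, 11, 15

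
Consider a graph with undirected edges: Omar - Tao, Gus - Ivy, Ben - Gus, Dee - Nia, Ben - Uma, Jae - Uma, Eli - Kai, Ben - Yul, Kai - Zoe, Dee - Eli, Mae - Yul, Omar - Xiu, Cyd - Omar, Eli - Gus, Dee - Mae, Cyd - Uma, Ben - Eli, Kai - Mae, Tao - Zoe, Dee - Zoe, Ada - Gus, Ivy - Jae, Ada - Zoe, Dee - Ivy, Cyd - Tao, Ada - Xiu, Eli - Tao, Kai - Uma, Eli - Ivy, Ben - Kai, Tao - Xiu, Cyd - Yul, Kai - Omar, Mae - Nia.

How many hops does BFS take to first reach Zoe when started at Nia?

2

Level 0: Nia
Level 1: Dee, Mae
Level 2: Eli, Ivy, Kai, Yul, Zoe
Level 3: Ada, Ben, Cyd, Gus, Jae, Omar, Tao, Uma
Level 4: Xiu
Zoe first appears at level 2.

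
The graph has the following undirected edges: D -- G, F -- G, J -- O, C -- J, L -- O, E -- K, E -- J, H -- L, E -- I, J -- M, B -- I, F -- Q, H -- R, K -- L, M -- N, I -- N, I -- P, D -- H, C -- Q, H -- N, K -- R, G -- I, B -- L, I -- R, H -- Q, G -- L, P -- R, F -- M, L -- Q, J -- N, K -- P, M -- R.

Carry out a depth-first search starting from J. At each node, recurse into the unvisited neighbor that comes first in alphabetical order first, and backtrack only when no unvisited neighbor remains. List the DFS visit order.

J C Q F G D H L B I E K P R M N O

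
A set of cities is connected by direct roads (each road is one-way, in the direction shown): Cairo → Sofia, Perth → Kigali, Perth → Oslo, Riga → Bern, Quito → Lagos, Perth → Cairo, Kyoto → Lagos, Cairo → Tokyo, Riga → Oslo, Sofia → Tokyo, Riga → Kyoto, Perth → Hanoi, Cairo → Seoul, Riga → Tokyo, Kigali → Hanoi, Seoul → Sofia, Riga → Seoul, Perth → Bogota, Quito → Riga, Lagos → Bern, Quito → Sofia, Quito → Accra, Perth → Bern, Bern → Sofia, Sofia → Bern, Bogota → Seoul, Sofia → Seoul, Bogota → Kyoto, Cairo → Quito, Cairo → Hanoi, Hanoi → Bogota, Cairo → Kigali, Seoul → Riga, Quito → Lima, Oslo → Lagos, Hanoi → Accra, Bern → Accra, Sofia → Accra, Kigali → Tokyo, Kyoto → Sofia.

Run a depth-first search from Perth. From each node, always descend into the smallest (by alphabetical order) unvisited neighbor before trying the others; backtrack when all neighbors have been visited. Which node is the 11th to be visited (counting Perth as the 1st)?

Visit Perth
Perth → Bern
Bern → Accra
Bern → Sofia
Sofia → Seoul
Seoul → Riga
Riga → Kyoto
Kyoto → Lagos
Riga → Oslo
Riga → Tokyo
Perth → Bogota
Perth → Cairo
Cairo → Hanoi
Cairo → Kigali
Cairo → Quito
Quito → Lima

Visit order: Perth, Bern, Accra, Sofia, Seoul, Riga, Kyoto, Lagos, Oslo, Tokyo, Bogota, Cairo, Hanoi, Kigali, Quito, Lima

Bogota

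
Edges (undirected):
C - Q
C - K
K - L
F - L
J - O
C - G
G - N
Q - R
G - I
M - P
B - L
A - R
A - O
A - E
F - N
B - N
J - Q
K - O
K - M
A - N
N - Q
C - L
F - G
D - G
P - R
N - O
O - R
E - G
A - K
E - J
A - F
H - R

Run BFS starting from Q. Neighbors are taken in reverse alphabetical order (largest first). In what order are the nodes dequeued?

Q → R → N → J → C → P → O → H → A → G → F → B → E → L → K → M → I → D

Visit Q; enqueue R, N, J, C → queue [R, N, J, C]
Visit R; enqueue P, O, H, A → queue [N, J, C, P, O, H, A]
Visit N; enqueue G, F, B → queue [J, C, P, O, H, A, G, F, B]
Visit J; enqueue E → queue [C, P, O, H, A, G, F, B, E]
Visit C; enqueue L, K → queue [P, O, H, A, G, F, B, E, L, K]
Visit P; enqueue M → queue [O, H, A, G, F, B, E, L, K, M]
Visit O → queue [H, A, G, F, B, E, L, K, M]
Visit H → queue [A, G, F, B, E, L, K, M]
Visit A → queue [G, F, B, E, L, K, M]
Visit G; enqueue I, D → queue [F, B, E, L, K, M, I, D]
Visit F → queue [B, E, L, K, M, I, D]
Visit B → queue [E, L, K, M, I, D]
Visit E → queue [L, K, M, I, D]
Visit L → queue [K, M, I, D]
Visit K → queue [M, I, D]
Visit M → queue [I, D]
Visit I → queue [D]
Visit D → queue []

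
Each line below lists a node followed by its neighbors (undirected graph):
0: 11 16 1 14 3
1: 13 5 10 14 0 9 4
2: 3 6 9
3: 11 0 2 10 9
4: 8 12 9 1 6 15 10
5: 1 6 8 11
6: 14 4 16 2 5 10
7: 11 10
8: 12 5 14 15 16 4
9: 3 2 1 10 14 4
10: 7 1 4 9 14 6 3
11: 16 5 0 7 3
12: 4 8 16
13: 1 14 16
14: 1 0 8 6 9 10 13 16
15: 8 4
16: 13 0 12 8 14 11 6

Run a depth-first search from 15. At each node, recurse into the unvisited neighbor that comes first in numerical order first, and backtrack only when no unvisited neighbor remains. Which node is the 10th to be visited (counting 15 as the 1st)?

Visit 15
15 → 4
4 → 1
1 → 0
0 → 3
3 → 2
2 → 6
6 → 5
5 → 8
8 → 12
12 → 16
16 → 11
11 → 7
7 → 10
10 → 9
9 → 14
14 → 13

Visit order: 15, 4, 1, 0, 3, 2, 6, 5, 8, 12, 16, 11, 7, 10, 9, 14, 13

12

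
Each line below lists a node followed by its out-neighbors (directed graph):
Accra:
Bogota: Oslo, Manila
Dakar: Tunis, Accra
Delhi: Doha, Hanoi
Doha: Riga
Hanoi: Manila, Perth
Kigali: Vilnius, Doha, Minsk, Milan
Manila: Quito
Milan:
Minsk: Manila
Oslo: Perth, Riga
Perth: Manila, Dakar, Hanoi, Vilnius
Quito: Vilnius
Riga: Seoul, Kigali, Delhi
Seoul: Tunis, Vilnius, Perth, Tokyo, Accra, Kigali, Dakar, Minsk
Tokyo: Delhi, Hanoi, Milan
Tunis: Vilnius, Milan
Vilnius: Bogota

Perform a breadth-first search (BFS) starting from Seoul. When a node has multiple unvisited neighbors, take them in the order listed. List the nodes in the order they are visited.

Visit Seoul; enqueue Tunis, Vilnius, Perth, Tokyo, Accra, Kigali, Dakar, Minsk → queue [Tunis, Vilnius, Perth, Tokyo, Accra, Kigali, Dakar, Minsk]
Visit Tunis; enqueue Milan → queue [Vilnius, Perth, Tokyo, Accra, Kigali, Dakar, Minsk, Milan]
Visit Vilnius; enqueue Bogota → queue [Perth, Tokyo, Accra, Kigali, Dakar, Minsk, Milan, Bogota]
Visit Perth; enqueue Manila, Hanoi → queue [Tokyo, Accra, Kigali, Dakar, Minsk, Milan, Bogota, Manila, Hanoi]
Visit Tokyo; enqueue Delhi → queue [Accra, Kigali, Dakar, Minsk, Milan, Bogota, Manila, Hanoi, Delhi]
Visit Accra → queue [Kigali, Dakar, Minsk, Milan, Bogota, Manila, Hanoi, Delhi]
Visit Kigali; enqueue Doha → queue [Dakar, Minsk, Milan, Bogota, Manila, Hanoi, Delhi, Doha]
Visit Dakar → queue [Minsk, Milan, Bogota, Manila, Hanoi, Delhi, Doha]
Visit Minsk → queue [Milan, Bogota, Manila, Hanoi, Delhi, Doha]
Visit Milan → queue [Bogota, Manila, Hanoi, Delhi, Doha]
Visit Bogota; enqueue Oslo → queue [Manila, Hanoi, Delhi, Doha, Oslo]
Visit Manila; enqueue Quito → queue [Hanoi, Delhi, Doha, Oslo, Quito]
Visit Hanoi → queue [Delhi, Doha, Oslo, Quito]
Visit Delhi → queue [Doha, Oslo, Quito]
Visit Doha; enqueue Riga → queue [Oslo, Quito, Riga]
Visit Oslo → queue [Quito, Riga]
Visit Quito → queue [Riga]
Visit Riga → queue []

Seoul -> Tunis -> Vilnius -> Perth -> Tokyo -> Accra -> Kigali -> Dakar -> Minsk -> Milan -> Bogota -> Manila -> Hanoi -> Delhi -> Doha -> Oslo -> Quito -> Riga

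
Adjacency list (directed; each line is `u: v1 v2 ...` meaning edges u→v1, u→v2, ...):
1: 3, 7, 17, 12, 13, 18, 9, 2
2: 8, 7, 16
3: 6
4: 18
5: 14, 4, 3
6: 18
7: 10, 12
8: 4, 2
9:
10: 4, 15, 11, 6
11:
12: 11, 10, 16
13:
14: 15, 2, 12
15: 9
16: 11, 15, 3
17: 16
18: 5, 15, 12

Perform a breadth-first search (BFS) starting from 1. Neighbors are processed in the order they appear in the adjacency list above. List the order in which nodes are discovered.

1, 3, 7, 17, 12, 13, 18, 9, 2, 6, 10, 16, 11, 5, 15, 8, 4, 14

Visit 1; enqueue 3, 7, 17, 12, 13, 18, 9, 2 → queue [3, 7, 17, 12, 13, 18, 9, 2]
Visit 3; enqueue 6 → queue [7, 17, 12, 13, 18, 9, 2, 6]
Visit 7; enqueue 10 → queue [17, 12, 13, 18, 9, 2, 6, 10]
Visit 17; enqueue 16 → queue [12, 13, 18, 9, 2, 6, 10, 16]
Visit 12; enqueue 11 → queue [13, 18, 9, 2, 6, 10, 16, 11]
Visit 13 → queue [18, 9, 2, 6, 10, 16, 11]
Visit 18; enqueue 5, 15 → queue [9, 2, 6, 10, 16, 11, 5, 15]
Visit 9 → queue [2, 6, 10, 16, 11, 5, 15]
Visit 2; enqueue 8 → queue [6, 10, 16, 11, 5, 15, 8]
Visit 6 → queue [10, 16, 11, 5, 15, 8]
Visit 10; enqueue 4 → queue [16, 11, 5, 15, 8, 4]
Visit 16 → queue [11, 5, 15, 8, 4]
Visit 11 → queue [5, 15, 8, 4]
Visit 5; enqueue 14 → queue [15, 8, 4, 14]
Visit 15 → queue [8, 4, 14]
Visit 8 → queue [4, 14]
Visit 4 → queue [14]
Visit 14 → queue []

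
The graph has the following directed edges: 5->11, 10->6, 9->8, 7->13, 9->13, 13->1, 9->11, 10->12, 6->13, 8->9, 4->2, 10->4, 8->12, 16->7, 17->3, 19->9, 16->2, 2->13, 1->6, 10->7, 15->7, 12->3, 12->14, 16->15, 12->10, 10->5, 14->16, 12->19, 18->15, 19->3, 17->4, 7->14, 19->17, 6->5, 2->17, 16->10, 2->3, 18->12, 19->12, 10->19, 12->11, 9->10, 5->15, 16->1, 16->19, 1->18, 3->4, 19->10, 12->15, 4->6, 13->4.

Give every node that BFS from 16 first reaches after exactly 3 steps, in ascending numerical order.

8, 11

Level 0: 16
Level 1: 1, 2, 7, 10, 15, 19
Level 2: 3, 4, 5, 6, 9, 12, 13, 14, 17, 18
Level 3: 8, 11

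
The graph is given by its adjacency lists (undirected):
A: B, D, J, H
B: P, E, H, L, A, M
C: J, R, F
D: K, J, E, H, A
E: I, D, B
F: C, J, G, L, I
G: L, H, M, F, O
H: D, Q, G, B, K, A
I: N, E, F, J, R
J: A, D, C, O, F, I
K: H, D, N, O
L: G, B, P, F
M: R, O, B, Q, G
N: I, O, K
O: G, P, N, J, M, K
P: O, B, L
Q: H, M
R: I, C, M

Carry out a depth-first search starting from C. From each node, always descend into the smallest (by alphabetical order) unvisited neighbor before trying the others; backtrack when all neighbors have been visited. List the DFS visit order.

C → F → G → H → A → B → E → D → J → I → N → K → O → M → Q → R → P → L

Visit C
C → F
F → G
G → H
H → A
A → B
B → E
E → D
D → J
J → I
I → N
N → K
K → O
O → M
M → Q
M → R
O → P
P → L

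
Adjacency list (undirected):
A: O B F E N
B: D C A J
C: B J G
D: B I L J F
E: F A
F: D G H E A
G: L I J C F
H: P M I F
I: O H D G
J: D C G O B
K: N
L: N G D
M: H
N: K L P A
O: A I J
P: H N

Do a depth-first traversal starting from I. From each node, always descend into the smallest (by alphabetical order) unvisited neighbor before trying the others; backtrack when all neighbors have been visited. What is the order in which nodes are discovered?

Visit I
I → D
D → B
B → A
A → E
E → F
F → G
G → C
C → J
J → O
G → L
L → N
N → K
N → P
P → H
H → M

I, D, B, A, E, F, G, C, J, O, L, N, K, P, H, M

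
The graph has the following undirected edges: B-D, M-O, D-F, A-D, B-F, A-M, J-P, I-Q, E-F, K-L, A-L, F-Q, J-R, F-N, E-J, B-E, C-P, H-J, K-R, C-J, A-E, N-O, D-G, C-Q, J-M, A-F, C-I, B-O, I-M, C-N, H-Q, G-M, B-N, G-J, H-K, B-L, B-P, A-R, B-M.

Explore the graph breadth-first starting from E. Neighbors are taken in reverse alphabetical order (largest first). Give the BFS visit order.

E, J, F, B, A, R, P, M, H, G, C, Q, N, D, O, L, K, I

Visit E; enqueue J, F, B, A → queue [J, F, B, A]
Visit J; enqueue R, P, M, H, G, C → queue [F, B, A, R, P, M, H, G, C]
Visit F; enqueue Q, N, D → queue [B, A, R, P, M, H, G, C, Q, N, D]
Visit B; enqueue O, L → queue [A, R, P, M, H, G, C, Q, N, D, O, L]
Visit A → queue [R, P, M, H, G, C, Q, N, D, O, L]
Visit R; enqueue K → queue [P, M, H, G, C, Q, N, D, O, L, K]
Visit P → queue [M, H, G, C, Q, N, D, O, L, K]
Visit M; enqueue I → queue [H, G, C, Q, N, D, O, L, K, I]
Visit H → queue [G, C, Q, N, D, O, L, K, I]
Visit G → queue [C, Q, N, D, O, L, K, I]
Visit C → queue [Q, N, D, O, L, K, I]
Visit Q → queue [N, D, O, L, K, I]
Visit N → queue [D, O, L, K, I]
Visit D → queue [O, L, K, I]
Visit O → queue [L, K, I]
Visit L → queue [K, I]
Visit K → queue [I]
Visit I → queue []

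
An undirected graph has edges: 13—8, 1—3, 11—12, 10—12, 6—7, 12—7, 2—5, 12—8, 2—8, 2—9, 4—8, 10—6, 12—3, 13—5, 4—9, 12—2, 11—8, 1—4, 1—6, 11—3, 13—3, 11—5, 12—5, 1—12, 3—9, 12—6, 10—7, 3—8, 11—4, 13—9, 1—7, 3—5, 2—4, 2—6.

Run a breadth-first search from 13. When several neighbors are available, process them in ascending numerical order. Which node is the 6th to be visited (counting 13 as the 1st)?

1

Visit 13; enqueue 3, 5, 8, 9 → queue [3, 5, 8, 9]
Visit 3; enqueue 1, 11, 12 → queue [5, 8, 9, 1, 11, 12]
Visit 5; enqueue 2 → queue [8, 9, 1, 11, 12, 2]
Visit 8; enqueue 4 → queue [9, 1, 11, 12, 2, 4]
Visit 9 → queue [1, 11, 12, 2, 4]
Visit 1; enqueue 6, 7 → queue [11, 12, 2, 4, 6, 7]
Visit 11 → queue [12, 2, 4, 6, 7]
Visit 12; enqueue 10 → queue [2, 4, 6, 7, 10]
Visit 2 → queue [4, 6, 7, 10]
Visit 4 → queue [6, 7, 10]
Visit 6 → queue [7, 10]
Visit 7 → queue [10]
Visit 10 → queue []

Visit order: 13, 3, 5, 8, 9, 1, 11, 12, 2, 4, 6, 7, 10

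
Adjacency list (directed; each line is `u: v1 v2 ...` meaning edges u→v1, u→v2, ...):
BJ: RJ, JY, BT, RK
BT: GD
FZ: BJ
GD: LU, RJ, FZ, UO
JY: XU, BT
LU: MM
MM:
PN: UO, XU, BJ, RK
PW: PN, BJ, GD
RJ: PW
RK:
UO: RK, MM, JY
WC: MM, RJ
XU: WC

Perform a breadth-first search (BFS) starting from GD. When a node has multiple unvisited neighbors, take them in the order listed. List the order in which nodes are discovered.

GD -> LU -> RJ -> FZ -> UO -> MM -> PW -> BJ -> RK -> JY -> PN -> BT -> XU -> WC

Visit GD; enqueue LU, RJ, FZ, UO → queue [LU, RJ, FZ, UO]
Visit LU; enqueue MM → queue [RJ, FZ, UO, MM]
Visit RJ; enqueue PW → queue [FZ, UO, MM, PW]
Visit FZ; enqueue BJ → queue [UO, MM, PW, BJ]
Visit UO; enqueue RK, JY → queue [MM, PW, BJ, RK, JY]
Visit MM → queue [PW, BJ, RK, JY]
Visit PW; enqueue PN → queue [BJ, RK, JY, PN]
Visit BJ; enqueue BT → queue [RK, JY, PN, BT]
Visit RK → queue [JY, PN, BT]
Visit JY; enqueue XU → queue [PN, BT, XU]
Visit PN → queue [BT, XU]
Visit BT → queue [XU]
Visit XU; enqueue WC → queue [WC]
Visit WC → queue []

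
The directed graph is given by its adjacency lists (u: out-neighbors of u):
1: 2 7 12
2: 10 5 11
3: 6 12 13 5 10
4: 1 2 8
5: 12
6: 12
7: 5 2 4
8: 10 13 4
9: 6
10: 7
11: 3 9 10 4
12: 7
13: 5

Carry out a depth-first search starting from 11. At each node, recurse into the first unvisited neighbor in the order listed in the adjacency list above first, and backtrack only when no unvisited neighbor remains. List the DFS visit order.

11, 3, 6, 12, 7, 5, 2, 10, 4, 1, 8, 13, 9

Visit 11
11 → 3
3 → 6
6 → 12
12 → 7
7 → 5
7 → 2
2 → 10
7 → 4
4 → 1
4 → 8
8 → 13
11 → 9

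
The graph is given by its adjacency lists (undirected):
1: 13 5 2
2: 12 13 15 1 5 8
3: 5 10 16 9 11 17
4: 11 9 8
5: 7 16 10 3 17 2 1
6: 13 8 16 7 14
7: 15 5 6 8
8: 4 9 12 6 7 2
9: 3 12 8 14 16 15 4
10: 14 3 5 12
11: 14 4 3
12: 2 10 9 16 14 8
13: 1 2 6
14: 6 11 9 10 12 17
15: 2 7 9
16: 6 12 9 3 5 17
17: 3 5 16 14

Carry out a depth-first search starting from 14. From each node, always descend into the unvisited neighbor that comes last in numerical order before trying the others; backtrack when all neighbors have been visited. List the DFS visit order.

14, 17, 16, 12, 10, 5, 7, 15, 9, 8, 6, 13, 2, 1, 4, 11, 3

Visit 14
14 → 17
17 → 16
16 → 12
12 → 10
10 → 5
5 → 7
7 → 15
15 → 9
9 → 8
8 → 6
6 → 13
13 → 2
2 → 1
8 → 4
4 → 11
11 → 3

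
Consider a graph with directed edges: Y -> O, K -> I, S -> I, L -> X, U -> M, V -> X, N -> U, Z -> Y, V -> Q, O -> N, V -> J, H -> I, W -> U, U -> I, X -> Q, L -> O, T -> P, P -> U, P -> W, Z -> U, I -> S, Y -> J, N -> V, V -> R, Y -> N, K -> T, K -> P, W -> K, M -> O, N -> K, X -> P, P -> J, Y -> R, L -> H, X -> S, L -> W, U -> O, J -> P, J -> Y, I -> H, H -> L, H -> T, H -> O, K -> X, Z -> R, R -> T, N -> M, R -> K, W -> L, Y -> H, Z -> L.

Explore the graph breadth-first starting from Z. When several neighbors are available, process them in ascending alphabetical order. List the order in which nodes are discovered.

Z L R U Y H O W X K T I M J N P Q S V

Visit Z; enqueue L, R, U, Y → queue [L, R, U, Y]
Visit L; enqueue H, O, W, X → queue [R, U, Y, H, O, W, X]
Visit R; enqueue K, T → queue [U, Y, H, O, W, X, K, T]
Visit U; enqueue I, M → queue [Y, H, O, W, X, K, T, I, M]
Visit Y; enqueue J, N → queue [H, O, W, X, K, T, I, M, J, N]
Visit H → queue [O, W, X, K, T, I, M, J, N]
Visit O → queue [W, X, K, T, I, M, J, N]
Visit W → queue [X, K, T, I, M, J, N]
Visit X; enqueue P, Q, S → queue [K, T, I, M, J, N, P, Q, S]
Visit K → queue [T, I, M, J, N, P, Q, S]
Visit T → queue [I, M, J, N, P, Q, S]
Visit I → queue [M, J, N, P, Q, S]
Visit M → queue [J, N, P, Q, S]
Visit J → queue [N, P, Q, S]
Visit N; enqueue V → queue [P, Q, S, V]
Visit P → queue [Q, S, V]
Visit Q → queue [S, V]
Visit S → queue [V]
Visit V → queue []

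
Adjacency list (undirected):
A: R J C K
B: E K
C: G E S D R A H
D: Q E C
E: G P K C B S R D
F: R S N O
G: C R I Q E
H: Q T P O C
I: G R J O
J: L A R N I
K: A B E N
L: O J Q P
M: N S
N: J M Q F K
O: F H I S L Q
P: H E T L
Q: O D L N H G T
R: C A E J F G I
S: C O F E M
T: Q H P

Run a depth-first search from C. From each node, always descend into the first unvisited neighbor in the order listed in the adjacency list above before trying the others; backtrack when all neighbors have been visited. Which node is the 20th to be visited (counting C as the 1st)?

I

Visit C
C → G
G → R
R → A
A → J
J → L
L → O
O → F
F → S
S → E
E → P
P → H
H → Q
Q → D
Q → N
N → M
N → K
K → B
Q → T
O → I

Visit order: C, G, R, A, J, L, O, F, S, E, P, H, Q, D, N, M, K, B, T, I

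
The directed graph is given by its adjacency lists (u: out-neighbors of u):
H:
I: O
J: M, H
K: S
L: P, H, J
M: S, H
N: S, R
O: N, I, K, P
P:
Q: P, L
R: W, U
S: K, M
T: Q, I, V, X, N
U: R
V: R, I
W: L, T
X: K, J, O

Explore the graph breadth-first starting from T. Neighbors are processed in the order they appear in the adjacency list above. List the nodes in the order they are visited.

T → Q → I → V → X → N → P → L → O → R → K → J → S → H → W → U → M

Visit T; enqueue Q, I, V, X, N → queue [Q, I, V, X, N]
Visit Q; enqueue P, L → queue [I, V, X, N, P, L]
Visit I; enqueue O → queue [V, X, N, P, L, O]
Visit V; enqueue R → queue [X, N, P, L, O, R]
Visit X; enqueue K, J → queue [N, P, L, O, R, K, J]
Visit N; enqueue S → queue [P, L, O, R, K, J, S]
Visit P → queue [L, O, R, K, J, S]
Visit L; enqueue H → queue [O, R, K, J, S, H]
Visit O → queue [R, K, J, S, H]
Visit R; enqueue W, U → queue [K, J, S, H, W, U]
Visit K → queue [J, S, H, W, U]
Visit J; enqueue M → queue [S, H, W, U, M]
Visit S → queue [H, W, U, M]
Visit H → queue [W, U, M]
Visit W → queue [U, M]
Visit U → queue [M]
Visit M → queue []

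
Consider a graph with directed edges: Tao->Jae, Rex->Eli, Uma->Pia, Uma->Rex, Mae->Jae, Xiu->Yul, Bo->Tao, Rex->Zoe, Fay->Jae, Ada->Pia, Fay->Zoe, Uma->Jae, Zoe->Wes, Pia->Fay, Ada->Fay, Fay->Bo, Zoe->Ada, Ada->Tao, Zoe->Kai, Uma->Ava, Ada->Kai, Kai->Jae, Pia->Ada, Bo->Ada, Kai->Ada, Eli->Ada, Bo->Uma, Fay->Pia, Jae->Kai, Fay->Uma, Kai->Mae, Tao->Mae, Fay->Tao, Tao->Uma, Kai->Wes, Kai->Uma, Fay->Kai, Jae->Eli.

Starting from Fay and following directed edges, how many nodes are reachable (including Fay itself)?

14

BFS from Fay visits: Fay, Zoe, Uma, Tao, Pia, Kai, Jae, Bo, Wes, Ada, Rex, Ava, Mae, Eli
Reachable nodes: 14 of 16 total.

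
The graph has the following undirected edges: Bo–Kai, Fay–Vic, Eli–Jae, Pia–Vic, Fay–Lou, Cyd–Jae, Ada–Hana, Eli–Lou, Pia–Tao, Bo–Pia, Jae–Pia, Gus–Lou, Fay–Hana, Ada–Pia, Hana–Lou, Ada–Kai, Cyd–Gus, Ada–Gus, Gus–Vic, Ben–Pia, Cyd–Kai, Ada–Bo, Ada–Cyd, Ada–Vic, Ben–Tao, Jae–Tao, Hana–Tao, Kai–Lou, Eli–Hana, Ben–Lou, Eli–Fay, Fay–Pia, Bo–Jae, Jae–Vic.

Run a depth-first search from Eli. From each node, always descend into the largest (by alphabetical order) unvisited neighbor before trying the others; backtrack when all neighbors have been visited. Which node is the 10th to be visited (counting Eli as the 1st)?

Fay

Visit Eli
Eli → Lou
Lou → Kai
Kai → Cyd
Cyd → Jae
Jae → Vic
Vic → Pia
Pia → Tao
Tao → Hana
Hana → Fay
Hana → Ada
Ada → Gus
Ada → Bo
Tao → Ben

Visit order: Eli, Lou, Kai, Cyd, Jae, Vic, Pia, Tao, Hana, Fay, Ada, Gus, Bo, Ben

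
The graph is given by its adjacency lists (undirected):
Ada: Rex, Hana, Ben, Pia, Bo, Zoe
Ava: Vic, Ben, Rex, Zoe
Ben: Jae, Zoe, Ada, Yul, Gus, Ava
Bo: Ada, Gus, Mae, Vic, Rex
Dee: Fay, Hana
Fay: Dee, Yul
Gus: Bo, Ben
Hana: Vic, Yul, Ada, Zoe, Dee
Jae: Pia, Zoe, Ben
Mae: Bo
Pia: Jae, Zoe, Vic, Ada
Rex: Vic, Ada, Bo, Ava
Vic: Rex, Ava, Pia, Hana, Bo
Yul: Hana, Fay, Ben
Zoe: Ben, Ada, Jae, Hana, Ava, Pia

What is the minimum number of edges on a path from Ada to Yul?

Level 0: Ada
Level 1: Ben, Bo, Hana, Pia, Rex, Zoe
Level 2: Ava, Dee, Gus, Jae, Mae, Vic, Yul
Level 3: Fay
Yul first appears at level 2.

2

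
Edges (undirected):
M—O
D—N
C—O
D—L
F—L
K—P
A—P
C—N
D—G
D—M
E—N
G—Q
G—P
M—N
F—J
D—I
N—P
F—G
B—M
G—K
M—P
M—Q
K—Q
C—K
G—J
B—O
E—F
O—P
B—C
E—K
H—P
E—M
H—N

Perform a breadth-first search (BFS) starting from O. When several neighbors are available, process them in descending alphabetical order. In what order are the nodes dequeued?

Visit O; enqueue P, M, C, B → queue [P, M, C, B]
Visit P; enqueue N, K, H, G, A → queue [M, C, B, N, K, H, G, A]
Visit M; enqueue Q, E, D → queue [C, B, N, K, H, G, A, Q, E, D]
Visit C → queue [B, N, K, H, G, A, Q, E, D]
Visit B → queue [N, K, H, G, A, Q, E, D]
Visit N → queue [K, H, G, A, Q, E, D]
Visit K → queue [H, G, A, Q, E, D]
Visit H → queue [G, A, Q, E, D]
Visit G; enqueue J, F → queue [A, Q, E, D, J, F]
Visit A → queue [Q, E, D, J, F]
Visit Q → queue [E, D, J, F]
Visit E → queue [D, J, F]
Visit D; enqueue L, I → queue [J, F, L, I]
Visit J → queue [F, L, I]
Visit F → queue [L, I]
Visit L → queue [I]
Visit I → queue []

O, P, M, C, B, N, K, H, G, A, Q, E, D, J, F, L, I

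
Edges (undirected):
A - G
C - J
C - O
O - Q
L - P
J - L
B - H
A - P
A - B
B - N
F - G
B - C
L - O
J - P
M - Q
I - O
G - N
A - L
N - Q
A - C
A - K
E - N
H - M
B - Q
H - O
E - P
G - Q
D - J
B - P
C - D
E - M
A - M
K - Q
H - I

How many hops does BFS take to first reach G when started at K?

2

Level 0: K
Level 1: A, Q
Level 2: B, C, G, L, M, N, O, P
Level 3: D, E, F, H, I, J
G first appears at level 2.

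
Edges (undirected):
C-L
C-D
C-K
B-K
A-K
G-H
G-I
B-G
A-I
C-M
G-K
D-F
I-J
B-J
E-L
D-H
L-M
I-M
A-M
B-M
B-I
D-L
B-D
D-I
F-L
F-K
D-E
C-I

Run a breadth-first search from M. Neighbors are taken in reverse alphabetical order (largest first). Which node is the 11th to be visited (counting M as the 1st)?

G

Visit M; enqueue L, I, C, B, A → queue [L, I, C, B, A]
Visit L; enqueue F, E, D → queue [I, C, B, A, F, E, D]
Visit I; enqueue J, G → queue [C, B, A, F, E, D, J, G]
Visit C; enqueue K → queue [B, A, F, E, D, J, G, K]
Visit B → queue [A, F, E, D, J, G, K]
Visit A → queue [F, E, D, J, G, K]
Visit F → queue [E, D, J, G, K]
Visit E → queue [D, J, G, K]
Visit D; enqueue H → queue [J, G, K, H]
Visit J → queue [G, K, H]
Visit G → queue [K, H]
Visit K → queue [H]
Visit H → queue []

Visit order: M, L, I, C, B, A, F, E, D, J, G, K, H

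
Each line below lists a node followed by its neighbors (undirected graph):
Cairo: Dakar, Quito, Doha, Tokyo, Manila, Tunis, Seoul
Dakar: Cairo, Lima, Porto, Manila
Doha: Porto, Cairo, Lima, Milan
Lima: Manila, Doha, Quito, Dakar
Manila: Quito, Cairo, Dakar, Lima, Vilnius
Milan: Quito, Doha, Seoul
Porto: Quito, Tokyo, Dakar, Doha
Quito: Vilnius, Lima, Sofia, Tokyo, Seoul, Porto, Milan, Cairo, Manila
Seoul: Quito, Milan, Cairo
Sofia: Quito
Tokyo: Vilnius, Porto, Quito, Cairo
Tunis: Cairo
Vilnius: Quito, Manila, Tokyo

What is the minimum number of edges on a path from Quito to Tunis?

Level 0: Quito
Level 1: Cairo, Lima, Manila, Milan, Porto, Seoul, Sofia, Tokyo, Vilnius
Level 2: Dakar, Doha, Tunis
Tunis first appears at level 2.

2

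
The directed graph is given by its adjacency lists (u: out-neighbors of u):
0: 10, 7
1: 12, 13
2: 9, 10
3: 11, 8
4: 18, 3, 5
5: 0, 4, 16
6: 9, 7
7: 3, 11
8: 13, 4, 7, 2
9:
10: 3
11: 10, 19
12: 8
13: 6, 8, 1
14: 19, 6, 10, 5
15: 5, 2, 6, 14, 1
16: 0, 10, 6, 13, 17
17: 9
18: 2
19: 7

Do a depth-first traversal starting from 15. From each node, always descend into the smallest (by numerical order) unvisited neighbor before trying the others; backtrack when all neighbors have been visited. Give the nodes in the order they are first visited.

Visit 15
15 → 1
1 → 12
12 → 8
8 → 2
2 → 9
2 → 10
10 → 3
3 → 11
11 → 19
19 → 7
8 → 4
4 → 5
5 → 0
5 → 16
16 → 6
16 → 13
16 → 17
4 → 18
15 → 14

15 → 1 → 12 → 8 → 2 → 9 → 10 → 3 → 11 → 19 → 7 → 4 → 5 → 0 → 16 → 6 → 13 → 17 → 18 → 14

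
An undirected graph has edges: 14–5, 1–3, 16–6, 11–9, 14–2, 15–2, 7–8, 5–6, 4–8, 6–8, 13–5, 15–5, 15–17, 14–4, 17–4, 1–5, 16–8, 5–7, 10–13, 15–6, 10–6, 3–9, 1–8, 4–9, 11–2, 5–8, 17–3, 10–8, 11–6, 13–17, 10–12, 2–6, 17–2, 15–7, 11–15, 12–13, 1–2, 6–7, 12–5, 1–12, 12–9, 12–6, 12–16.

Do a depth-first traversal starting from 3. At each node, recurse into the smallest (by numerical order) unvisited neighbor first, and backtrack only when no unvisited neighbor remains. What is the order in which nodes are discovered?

Visit 3
3 → 1
1 → 2
2 → 6
6 → 5
5 → 7
7 → 8
8 → 4
4 → 9
9 → 11
11 → 15
15 → 17
17 → 13
13 → 10
10 → 12
12 → 16
4 → 14

3, 1, 2, 6, 5, 7, 8, 4, 9, 11, 15, 17, 13, 10, 12, 16, 14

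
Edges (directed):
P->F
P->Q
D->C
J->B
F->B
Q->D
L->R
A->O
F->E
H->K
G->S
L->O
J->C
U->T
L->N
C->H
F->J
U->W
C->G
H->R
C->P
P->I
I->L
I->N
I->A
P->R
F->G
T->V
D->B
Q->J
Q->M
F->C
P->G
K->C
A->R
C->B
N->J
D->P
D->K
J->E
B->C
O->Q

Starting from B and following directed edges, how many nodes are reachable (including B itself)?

19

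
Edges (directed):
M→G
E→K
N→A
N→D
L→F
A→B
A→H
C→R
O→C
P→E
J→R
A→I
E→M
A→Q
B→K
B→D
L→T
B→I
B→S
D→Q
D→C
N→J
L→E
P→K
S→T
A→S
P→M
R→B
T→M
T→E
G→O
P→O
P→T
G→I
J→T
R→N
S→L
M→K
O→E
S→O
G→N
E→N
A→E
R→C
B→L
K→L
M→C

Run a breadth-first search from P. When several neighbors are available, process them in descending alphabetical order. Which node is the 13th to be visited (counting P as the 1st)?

Visit P; enqueue T, O, M, K, E → queue [T, O, M, K, E]
Visit T → queue [O, M, K, E]
Visit O; enqueue C → queue [M, K, E, C]
Visit M; enqueue G → queue [K, E, C, G]
Visit K; enqueue L → queue [E, C, G, L]
Visit E; enqueue N → queue [C, G, L, N]
Visit C; enqueue R → queue [G, L, N, R]
Visit G; enqueue I → queue [L, N, R, I]
Visit L; enqueue F → queue [N, R, I, F]
Visit N; enqueue J, D, A → queue [R, I, F, J, D, A]
Visit R; enqueue B → queue [I, F, J, D, A, B]
Visit I → queue [F, J, D, A, B]
Visit F → queue [J, D, A, B]
Visit J → queue [D, A, B]
Visit D; enqueue Q → queue [A, B, Q]
Visit A; enqueue S, H → queue [B, Q, S, H]
Visit B → queue [Q, S, H]
Visit Q → queue [S, H]
Visit S → queue [H]
Visit H → queue []

Visit order: P, T, O, M, K, E, C, G, L, N, R, I, F, J, D, A, B, Q, S, H

F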